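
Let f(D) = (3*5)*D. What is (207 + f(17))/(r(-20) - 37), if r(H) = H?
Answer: -154/19 ≈ -8.1053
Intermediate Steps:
f(D) = 15*D
(207 + f(17))/(r(-20) - 37) = (207 + 15*17)/(-20 - 37) = (207 + 255)/(-57) = 462*(-1/57) = -154/19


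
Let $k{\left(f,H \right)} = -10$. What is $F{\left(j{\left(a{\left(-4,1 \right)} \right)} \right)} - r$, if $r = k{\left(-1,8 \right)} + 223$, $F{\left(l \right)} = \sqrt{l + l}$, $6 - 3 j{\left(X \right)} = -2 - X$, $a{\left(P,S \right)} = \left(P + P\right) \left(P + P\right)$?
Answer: $-213 + 4 \sqrt{3} \approx -206.07$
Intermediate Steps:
$a{\left(P,S \right)} = 4 P^{2}$ ($a{\left(P,S \right)} = 2 P 2 P = 4 P^{2}$)
$j{\left(X \right)} = \frac{8}{3} + \frac{X}{3}$ ($j{\left(X \right)} = 2 - \frac{-2 - X}{3} = 2 + \left(\frac{2}{3} + \frac{X}{3}\right) = \frac{8}{3} + \frac{X}{3}$)
$F{\left(l \right)} = \sqrt{2} \sqrt{l}$ ($F{\left(l \right)} = \sqrt{2 l} = \sqrt{2} \sqrt{l}$)
$r = 213$ ($r = -10 + 223 = 213$)
$F{\left(j{\left(a{\left(-4,1 \right)} \right)} \right)} - r = \sqrt{2} \sqrt{\frac{8}{3} + \frac{4 \left(-4\right)^{2}}{3}} - 213 = \sqrt{2} \sqrt{\frac{8}{3} + \frac{4 \cdot 16}{3}} - 213 = \sqrt{2} \sqrt{\frac{8}{3} + \frac{1}{3} \cdot 64} - 213 = \sqrt{2} \sqrt{\frac{8}{3} + \frac{64}{3}} - 213 = \sqrt{2} \sqrt{24} - 213 = \sqrt{2} \cdot 2 \sqrt{6} - 213 = 4 \sqrt{3} - 213 = -213 + 4 \sqrt{3}$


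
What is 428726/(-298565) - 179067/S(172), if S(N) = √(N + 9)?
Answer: -428726/298565 - 179067*√181/181 ≈ -13311.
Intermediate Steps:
S(N) = √(9 + N)
428726/(-298565) - 179067/S(172) = 428726/(-298565) - 179067/√(9 + 172) = 428726*(-1/298565) - 179067*√181/181 = -428726/298565 - 179067*√181/181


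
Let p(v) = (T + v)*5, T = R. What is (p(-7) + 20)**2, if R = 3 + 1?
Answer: 25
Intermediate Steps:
R = 4
T = 4
p(v) = 20 + 5*v (p(v) = (4 + v)*5 = 20 + 5*v)
(p(-7) + 20)**2 = ((20 + 5*(-7)) + 20)**2 = ((20 - 35) + 20)**2 = (-15 + 20)**2 = 5**2 = 25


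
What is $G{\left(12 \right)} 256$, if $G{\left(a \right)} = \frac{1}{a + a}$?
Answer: $\frac{32}{3} \approx 10.667$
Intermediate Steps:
$G{\left(a \right)} = \frac{1}{2 a}$
$G{\left(12 \right)} 256 = \frac{1}{2 \cdot 12} \cdot 256 = \frac{1}{2} \cdot \frac{1}{12} \cdot 256 = \frac{1}{24} \cdot 256 = \frac{32}{3}$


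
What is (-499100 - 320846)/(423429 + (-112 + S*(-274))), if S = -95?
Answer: -819946/449347 ≈ -1.8248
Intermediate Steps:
(-499100 - 320846)/(423429 + (-112 + S*(-274))) = (-499100 - 320846)/(423429 + (-112 - 95*(-274))) = -819946/(423429 + (-112 + 26030)) = -819946/(423429 + 25918) = -819946/449347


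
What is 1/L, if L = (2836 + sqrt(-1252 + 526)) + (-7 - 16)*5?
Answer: 907/2468189 - 11*I*sqrt(6)/7404567 ≈ 0.00036748 - 3.6389e-6*I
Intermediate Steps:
L = 2721 + 11*I*sqrt(6) (L = (2836 + sqrt(-726)) - 23*5 = (2836 + 11*I*sqrt(6)) - 115 = 2721 + 11*I*sqrt(6) ≈ 2721.0 + 26.944*I)
1/L = 1/(2721 + 11*I*sqrt(6))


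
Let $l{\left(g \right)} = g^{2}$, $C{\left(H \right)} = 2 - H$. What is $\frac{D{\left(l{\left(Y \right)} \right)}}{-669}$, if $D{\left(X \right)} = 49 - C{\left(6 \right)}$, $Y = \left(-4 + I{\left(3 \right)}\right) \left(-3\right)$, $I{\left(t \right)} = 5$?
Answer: $- \frac{53}{669} \approx -0.079223$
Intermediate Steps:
$Y = -3$ ($Y = \left(-4 + 5\right) \left(-3\right) = 1 \left(-3\right) = -3$)
$D{\left(X \right)} = 53$ ($D{\left(X \right)} = 49 - \left(2 - 6\right) = 49 - -4 = 49 + 4 = 53$)
$\frac{D{\left(l{\left(Y \right)} \right)}}{-669} = \frac{53}{-669} = 53 \left(- \frac{1}{669}\right) = - \frac{53}{669}$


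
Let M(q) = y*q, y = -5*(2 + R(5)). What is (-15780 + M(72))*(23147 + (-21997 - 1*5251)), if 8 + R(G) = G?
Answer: 63237420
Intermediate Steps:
R(G) = -8 + G
y = 5 (y = -5*(2 + (-8 + 5)) = -5*(2 - 3) = -5*(-1) = 5)
M(q) = 5*q
(-15780 + M(72))*(23147 + (-21997 - 1*5251)) = (-15780 + 5*72)*(23147 + (-21997 - 1*5251)) = (-15780 + 360)*(23147 + (-21997 - 5251)) = -15420*(23147 - 27248) = -15420*(-4101) = 63237420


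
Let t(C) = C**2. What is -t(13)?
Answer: -169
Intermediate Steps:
-t(13) = -1*13**2 = -1*169 = -169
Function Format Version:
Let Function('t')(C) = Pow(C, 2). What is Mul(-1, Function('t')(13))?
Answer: -169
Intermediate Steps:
Mul(-1, Function('t')(13)) = Mul(-1, Pow(13, 2)) = Mul(-1, 169) = -169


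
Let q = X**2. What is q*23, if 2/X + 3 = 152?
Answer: 92/22201 ≈ 0.0041440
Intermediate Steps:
X = 2/149 (X = 2/(-3 + 152) = 2/149 ≈ 0.013423)
q = 4/22201 (q = (2/149)**2 = 4/22201 ≈ 0.00018017)
q*23 = (4/22201)*23 = 92/22201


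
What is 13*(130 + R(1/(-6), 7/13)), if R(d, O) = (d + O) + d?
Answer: 5078/3 ≈ 1692.7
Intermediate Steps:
R(d, O) = O + 2*d (R(d, O) = (O + d) + d = O + 2*d)
13*(130 + R(1/(-6), 7/13)) = 13*(130 + (7/13 + 2/(-6))) = 13*(130 + (7*(1/13) + 2*(-⅙))) = 13*(130 + (7/13 - ⅓)) = 13*(130 + 8/39) = 13*(5078/39) = 5078/3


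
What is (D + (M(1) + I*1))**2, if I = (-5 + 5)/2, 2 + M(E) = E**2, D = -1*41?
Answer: 1764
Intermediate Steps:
D = -41
M(E) = -2 + E**2
I = 0 (I = 0*(1/2) = 0)
(D + (M(1) + I*1))**2 = (-41 + ((-2 + 1**2) + 0*1))**2 = (-41 + ((-2 + 1) + 0))**2 = (-41 + (-1 + 0))**2 = (-41 - 1)**2 = (-42)**2 = 1764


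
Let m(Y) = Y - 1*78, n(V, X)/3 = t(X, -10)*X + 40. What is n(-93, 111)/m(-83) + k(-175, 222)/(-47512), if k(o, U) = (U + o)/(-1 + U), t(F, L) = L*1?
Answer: 33705480353/1690524472 ≈ 19.938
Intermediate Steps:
t(F, L) = L
k(o, U) = (U + o)/(-1 + U)
n(V, X) = 120 - 30*X (n(V, X) = 3*(-10*X + 40) = 3*(40 - 10*X) = 120 - 30*X)
m(Y) = -78 + Y (m(Y) = Y - 78 = -78 + Y)
n(-93, 111)/m(-83) + k(-175, 222)/(-47512) = (120 - 30*111)/(-78 - 83) + ((222 - 175)/(-1 + 222))/(-47512) = (120 - 3330)/(-161) + (47/221)*(-1/47512) = -3210*(-1/161) + ((1/221)*47)*(-1/47512) = 3210/161 + (47/221)*(-1/47512) = 3210/161 - 47/10500152 = 33705480353/1690524472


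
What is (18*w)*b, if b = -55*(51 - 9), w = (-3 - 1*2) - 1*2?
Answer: 291060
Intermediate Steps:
w = -7 (w = (-3 - 2) - 2 = -5 - 2 = -7)
b = -2310 (b = -55*42 = -2310)
(18*w)*b = (18*(-7))*(-2310) = -126*(-2310) = 291060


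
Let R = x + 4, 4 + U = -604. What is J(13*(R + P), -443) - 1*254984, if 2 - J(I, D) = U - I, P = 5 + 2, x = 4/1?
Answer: -254179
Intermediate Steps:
x = 4 (x = 4*1 = 4)
U = -608 (U = -4 - 604 = -608)
P = 7
R = 8 (R = 4 + 4 = 8)
J(I, D) = 610 + I (J(I, D) = 2 - (-608 - I) = 2 + (608 + I) = 610 + I)
J(13*(R + P), -443) - 1*254984 = (610 + 13*(8 + 7)) - 1*254984 = (610 + 13*15) - 254984 = (610 + 195) - 254984 = 805 - 254984 = -254179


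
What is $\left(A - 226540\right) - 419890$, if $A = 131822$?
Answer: $-514608$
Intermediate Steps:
$\left(A - 226540\right) - 419890 = \left(131822 - 226540\right) - 419890 = -94718 - 419890 = -514608$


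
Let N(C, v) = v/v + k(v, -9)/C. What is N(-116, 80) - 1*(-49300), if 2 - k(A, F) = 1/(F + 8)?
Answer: 5718913/116 ≈ 49301.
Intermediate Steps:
k(A, F) = 2 - 1/(8 + F) (k(A, F) = 2 - 1/(F + 8) = 2 - 1/(8 + F))
N(C, v) = 1 + 3/C (N(C, v) = v/v + ((15 + 2*(-9))/(8 - 9))/C = 1 + ((15 - 18)/(-1))/C = 1 + (-1*(-3))/C = 1 + 3/C)
N(-116, 80) - 1*(-49300) = (3 - 116)/(-116) - 1*(-49300) = -1/116*(-113) + 49300 = 113/116 + 49300 = 5718913/116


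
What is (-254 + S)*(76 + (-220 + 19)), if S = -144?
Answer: 49750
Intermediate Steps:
(-254 + S)*(76 + (-220 + 19)) = (-254 - 144)*(76 + (-220 + 19)) = -398*(76 - 201) = -398*(-125) = 49750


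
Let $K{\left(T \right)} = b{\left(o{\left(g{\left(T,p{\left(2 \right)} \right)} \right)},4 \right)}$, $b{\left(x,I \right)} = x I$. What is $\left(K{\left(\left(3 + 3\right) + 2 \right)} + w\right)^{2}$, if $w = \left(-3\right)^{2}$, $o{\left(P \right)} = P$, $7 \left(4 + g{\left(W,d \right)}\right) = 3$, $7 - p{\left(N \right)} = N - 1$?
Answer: $\frac{1369}{49} \approx 27.939$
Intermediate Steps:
$p{\left(N \right)} = 8 - N$ ($p{\left(N \right)} = 7 - \left(N - 1\right) = 7 - \left(-1 + N\right) = 8 - N$)
$g{\left(W,d \right)} = - \frac{25}{7}$ ($g{\left(W,d \right)} = -4 + \frac{1}{7} \cdot 3 = -4 + \frac{3}{7} = - \frac{25}{7}$)
$b{\left(x,I \right)} = I x$
$K{\left(T \right)} = - \frac{100}{7}$ ($K{\left(T \right)} = 4 \left(- \frac{25}{7}\right) = - \frac{100}{7}$)
$w = 9$
$\left(K{\left(\left(3 + 3\right) + 2 \right)} + w\right)^{2} = \left(- \frac{100}{7} + 9\right)^{2} = \left(- \frac{37}{7}\right)^{2} = \frac{1369}{49}$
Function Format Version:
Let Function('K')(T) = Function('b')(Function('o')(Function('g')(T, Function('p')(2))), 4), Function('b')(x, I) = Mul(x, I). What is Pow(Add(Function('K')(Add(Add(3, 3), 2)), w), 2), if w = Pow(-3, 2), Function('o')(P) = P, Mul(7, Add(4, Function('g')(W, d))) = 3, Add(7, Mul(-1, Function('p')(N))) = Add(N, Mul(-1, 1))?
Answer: Rational(1369, 49) ≈ 27.939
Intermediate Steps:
Function('p')(N) = Add(8, Mul(-1, N)) (Function('p')(N) = Add(7, Mul(-1, Add(N, Mul(-1, 1)))) = Add(7, Mul(-1, Add(N, -1))) = Add(7, Mul(-1, Add(-1, N))) = Add(7, Add(1, Mul(-1, N))) = Add(8, Mul(-1, N)))
Function('g')(W, d) = Rational(-25, 7) (Function('g')(W, d) = Add(-4, Mul(Rational(1, 7), 3)) = Add(-4, Rational(3, 7)) = Rational(-25, 7))
Function('b')(x, I) = Mul(I, x)
Function('K')(T) = Rational(-100, 7) (Function('K')(T) = Mul(4, Rational(-25, 7)) = Rational(-100, 7))
w = 9
Pow(Add(Function('K')(Add(Add(3, 3), 2)), w), 2) = Pow(Add(Rational(-100, 7), 9), 2) = Pow(Rational(-37, 7), 2) = Rational(1369, 49)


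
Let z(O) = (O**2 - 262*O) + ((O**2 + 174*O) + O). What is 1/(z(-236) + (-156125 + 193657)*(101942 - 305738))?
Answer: -1/7648739548 ≈ -1.3074e-10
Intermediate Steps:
z(O) = -87*O + 2*O**2 (z(O) = (O**2 - 262*O) + (O**2 + 175*O) = -87*O + 2*O**2)
1/(z(-236) + (-156125 + 193657)*(101942 - 305738)) = 1/(-236*(-87 + 2*(-236)) + (-156125 + 193657)*(101942 - 305738)) = 1/(-236*(-87 - 472) + 37532*(-203796)) = 1/(-236*(-559) - 7648871472) = 1/(131924 - 7648871472) = 1/(-7648739548) = -1/7648739548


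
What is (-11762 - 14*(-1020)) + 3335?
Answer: 5853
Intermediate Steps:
(-11762 - 14*(-1020)) + 3335 = (-11762 + 14280) + 3335 = 2518 + 3335 = 5853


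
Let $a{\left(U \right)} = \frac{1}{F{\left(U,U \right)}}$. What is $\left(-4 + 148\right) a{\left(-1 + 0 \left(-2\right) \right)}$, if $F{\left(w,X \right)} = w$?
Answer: $-144$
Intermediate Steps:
$a{\left(U \right)} = \frac{1}{U}$
$\left(-4 + 148\right) a{\left(-1 + 0 \left(-2\right) \right)} = \frac{-4 + 148}{-1 + 0 \left(-2\right)} = \frac{144}{-1 + 0} = \frac{144}{-1} = 144 \left(-1\right) = -144$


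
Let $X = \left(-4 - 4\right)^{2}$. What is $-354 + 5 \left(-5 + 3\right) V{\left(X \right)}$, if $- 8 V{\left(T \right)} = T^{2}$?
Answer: $4766$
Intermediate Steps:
$X = 64$ ($X = \left(-8\right)^{2} = 64$)
$V{\left(T \right)} = - \frac{T^{2}}{8}$
$-354 + 5 \left(-5 + 3\right) V{\left(X \right)} = -354 + 5 \left(-5 + 3\right) \left(- \frac{64^{2}}{8}\right) = -354 + 5 \left(-2\right) \left(\left(- \frac{1}{8}\right) 4096\right) = -354 - -5120 = -354 + 5120 = 4766$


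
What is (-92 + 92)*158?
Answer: 0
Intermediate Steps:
(-92 + 92)*158 = 0*158 = 0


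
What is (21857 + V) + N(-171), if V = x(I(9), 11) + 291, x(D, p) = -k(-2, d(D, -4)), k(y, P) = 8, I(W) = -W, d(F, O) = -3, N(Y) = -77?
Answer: 22063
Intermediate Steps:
x(D, p) = -8 (x(D, p) = -1*8 = -8)
V = 283 (V = -8 + 291 = 283)
(21857 + V) + N(-171) = (21857 + 283) - 77 = 22140 - 77 = 22063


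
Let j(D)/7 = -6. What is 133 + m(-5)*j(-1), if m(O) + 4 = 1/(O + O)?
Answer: 1526/5 ≈ 305.20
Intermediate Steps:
j(D) = -42 (j(D) = 7*(-6) = -42)
m(O) = -4 + 1/(2*O) (m(O) = -4 + 1/(O + O) = -4 + 1/(2*O))
133 + m(-5)*j(-1) = 133 + (-4 + (½)/(-5))*(-42) = 133 + (-4 + (½)*(-⅕))*(-42) = 133 + (-4 - ⅒)*(-42) = 133 - 41/10*(-42) = 133 + 861/5 = 1526/5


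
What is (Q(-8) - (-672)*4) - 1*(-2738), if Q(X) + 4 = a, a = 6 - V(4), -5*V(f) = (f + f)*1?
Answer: 27148/5 ≈ 5429.6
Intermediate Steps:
V(f) = -2*f/5 (V(f) = -(f + f)/5 = -2*f/5)
a = 38/5 (a = 6 - (-2)*4/5 = 6 - 1*(-8/5) = 6 + 8/5 = 38/5 ≈ 7.6000)
Q(X) = 18/5 (Q(X) = -4 + 38/5 = 18/5)
(Q(-8) - (-672)*4) - 1*(-2738) = (18/5 - (-672)*4) - 1*(-2738) = (18/5 - 48*(-56)) + 2738 = (18/5 + 2688) + 2738 = 13458/5 + 2738 = 27148/5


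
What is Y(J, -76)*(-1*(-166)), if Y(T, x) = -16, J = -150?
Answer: -2656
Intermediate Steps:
Y(J, -76)*(-1*(-166)) = -(-16)*(-166) = -16*166 = -2656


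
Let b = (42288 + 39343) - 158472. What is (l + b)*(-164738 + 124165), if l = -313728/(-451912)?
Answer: 176112463474909/56489 ≈ 3.1176e+9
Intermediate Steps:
l = 39216/56489 (l = -313728*(-1/451912) = 39216/56489 ≈ 0.69422)
b = -76841 (b = 81631 - 158472 = -76841)
(l + b)*(-164738 + 124165) = (39216/56489 - 76841)*(-164738 + 124165) = -4340632033/56489*(-40573) = 176112463474909/56489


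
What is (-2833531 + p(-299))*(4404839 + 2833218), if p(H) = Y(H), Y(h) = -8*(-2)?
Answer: -20509143080355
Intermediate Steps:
Y(h) = 16
p(H) = 16
(-2833531 + p(-299))*(4404839 + 2833218) = (-2833531 + 16)*(4404839 + 2833218) = -2833515*7238057 = -20509143080355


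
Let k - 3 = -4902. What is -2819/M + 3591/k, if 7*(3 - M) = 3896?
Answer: 27585614/6327875 ≈ 4.3594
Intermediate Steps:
M = -3875/7 (M = 3 - ⅐*3896 = 3 - 3896/7 = -3875/7 ≈ -553.57)
k = -4899 (k = 3 - 4902 = -4899)
-2819/M + 3591/k = -2819/(-3875/7) + 3591/(-4899) = -2819*(-7/3875) + 3591*(-1/4899) = 19733/3875 - 1197/1633 = 27585614/6327875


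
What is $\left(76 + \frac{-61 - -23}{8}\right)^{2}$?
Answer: $\frac{81225}{16} \approx 5076.6$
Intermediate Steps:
$\left(76 + \frac{-61 - -23}{8}\right)^{2} = \left(76 + \left(-61 + 23\right) \frac{1}{8}\right)^{2} = \left(76 - \frac{19}{4}\right)^{2} = \left(\frac{285}{4}\right)^{2} = \frac{81225}{16}$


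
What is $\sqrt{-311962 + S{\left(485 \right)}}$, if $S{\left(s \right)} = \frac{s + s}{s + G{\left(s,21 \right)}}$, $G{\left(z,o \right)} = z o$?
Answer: $\frac{i \sqrt{37747391}}{11} \approx 558.54 i$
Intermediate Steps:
$G{\left(z,o \right)} = o z$
$S{\left(s \right)} = \frac{1}{11}$ ($S{\left(s \right)} = \frac{s + s}{s + 21 s} = \frac{2 s}{22 s} = 2 s \frac{1}{22 s} = \frac{1}{11}$)
$\sqrt{-311962 + S{\left(485 \right)}} = \sqrt{-311962 + \frac{1}{11}} = \sqrt{- \frac{3431581}{11}} = \frac{i \sqrt{37747391}}{11}$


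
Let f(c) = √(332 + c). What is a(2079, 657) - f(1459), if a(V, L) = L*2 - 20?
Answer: 1294 - 3*√199 ≈ 1251.7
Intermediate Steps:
a(V, L) = -20 + 2*L (a(V, L) = 2*L - 20 = -20 + 2*L)
a(2079, 657) - f(1459) = (-20 + 2*657) - √(332 + 1459) = (-20 + 1314) - √1791 = 1294 - 3*√199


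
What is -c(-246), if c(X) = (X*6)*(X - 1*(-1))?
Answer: -361620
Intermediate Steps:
c(X) = 6*X*(1 + X) (c(X) = (6*X)*(X + 1) = (6*X)*(1 + X) = 6*X*(1 + X))
-c(-246) = -6*(-246)*(1 - 246) = -6*(-246)*(-245) = -1*361620 = -361620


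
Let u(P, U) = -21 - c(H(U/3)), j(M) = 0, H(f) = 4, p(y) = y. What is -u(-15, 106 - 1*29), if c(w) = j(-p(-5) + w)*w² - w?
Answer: 17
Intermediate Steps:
c(w) = -w (c(w) = 0*w² - w = 0 - w = -w)
u(P, U) = -17 (u(P, U) = -21 - (-1)*4 = -21 - 1*(-4) = -21 + 4 = -17)
-u(-15, 106 - 1*29) = -1*(-17) = 17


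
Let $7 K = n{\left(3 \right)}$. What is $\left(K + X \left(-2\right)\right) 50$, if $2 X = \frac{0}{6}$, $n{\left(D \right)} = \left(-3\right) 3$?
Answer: $- \frac{450}{7} \approx -64.286$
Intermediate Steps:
$n{\left(D \right)} = -9$
$X = 0$ ($X = \frac{0 \cdot \frac{1}{6}}{2} = \frac{1}{2} \cdot 0 = 0$)
$K = - \frac{9}{7}$ ($K = \frac{1}{7} \left(-9\right) = - \frac{9}{7} \approx -1.2857$)
$\left(K + X \left(-2\right)\right) 50 = \left(- \frac{9}{7} + 0 \left(-2\right)\right) 50 = \left(- \frac{9}{7} + 0\right) 50 = \left(- \frac{9}{7}\right) 50 = - \frac{450}{7}$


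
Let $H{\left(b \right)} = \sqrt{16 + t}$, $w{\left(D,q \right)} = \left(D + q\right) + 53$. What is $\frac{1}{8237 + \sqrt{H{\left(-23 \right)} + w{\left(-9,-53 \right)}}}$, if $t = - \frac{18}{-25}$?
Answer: $\frac{1}{8237 + i \sqrt{9 - \frac{\sqrt{418}}{5}}} \approx 0.0001214 - 3.27 \cdot 10^{-8} i$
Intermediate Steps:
$t = \frac{18}{25}$ ($t = \left(-18\right) \left(- \frac{1}{25}\right) = \frac{18}{25} \approx 0.72$)
$w{\left(D,q \right)} = 53 + D + q$
$H{\left(b \right)} = \frac{\sqrt{418}}{5}$ ($H{\left(b \right)} = \sqrt{16 + \frac{18}{25}} = \sqrt{\frac{418}{25}} = \frac{\sqrt{418}}{5}$)
$\frac{1}{8237 + \sqrt{H{\left(-23 \right)} + w{\left(-9,-53 \right)}}} = \frac{1}{8237 + \sqrt{\frac{\sqrt{418}}{5} - 9}} = \frac{1}{8237 + \sqrt{-9 + \frac{\sqrt{418}}{5}}}$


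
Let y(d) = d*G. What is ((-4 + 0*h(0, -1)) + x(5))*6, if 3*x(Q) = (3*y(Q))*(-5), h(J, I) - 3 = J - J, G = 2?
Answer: -324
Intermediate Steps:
h(J, I) = 3 (h(J, I) = 3 + (J - J) = 3 + 0 = 3)
y(d) = 2*d (y(d) = d*2 = 2*d)
x(Q) = -10*Q (x(Q) = ((3*(2*Q))*(-5))/3 = ((6*Q)*(-5))/3 = (-30*Q)/3 = -10*Q)
((-4 + 0*h(0, -1)) + x(5))*6 = ((-4 + 0*3) - 10*5)*6 = ((-4 + 0) - 50)*6 = (-4 - 50)*6 = -54*6 = -324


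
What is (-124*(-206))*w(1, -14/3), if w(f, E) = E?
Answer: -357616/3 ≈ -1.1921e+5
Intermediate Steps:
(-124*(-206))*w(1, -14/3) = (-124*(-206))*(-14/3) = 25544*(-14*⅓) = 25544*(-14/3) = -357616/3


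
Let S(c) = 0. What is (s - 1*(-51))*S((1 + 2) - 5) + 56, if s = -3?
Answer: 56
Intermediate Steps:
(s - 1*(-51))*S((1 + 2) - 5) + 56 = (-3 - 1*(-51))*0 + 56 = (-3 + 51)*0 + 56 = 48*0 + 56 = 0 + 56 = 56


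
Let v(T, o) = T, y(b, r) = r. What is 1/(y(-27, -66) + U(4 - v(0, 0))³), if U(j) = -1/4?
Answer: -64/4225 ≈ -0.015148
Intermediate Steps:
U(j) = -¼ (U(j) = -1*¼ = -¼)
1/(y(-27, -66) + U(4 - v(0, 0))³) = 1/(-66 + (-¼)³) = 1/(-66 - 1/64) = 1/(-4225/64) = -64/4225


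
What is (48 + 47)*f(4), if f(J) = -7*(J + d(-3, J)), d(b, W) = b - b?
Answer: -2660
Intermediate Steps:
d(b, W) = 0
f(J) = -7*J (f(J) = -7*(J + 0) = -7*J)
(48 + 47)*f(4) = (48 + 47)*(-7*4) = 95*(-28) = -2660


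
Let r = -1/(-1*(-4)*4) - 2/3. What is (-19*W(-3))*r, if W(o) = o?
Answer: -665/16 ≈ -41.563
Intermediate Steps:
r = -35/48 (r = -1/(4*4) - 2*1/3 = -1/16 - 2/3 = -35/48 ≈ -0.72917)
(-19*W(-3))*r = -19*(-3)*(-35/48) = 57*(-35/48) = -665/16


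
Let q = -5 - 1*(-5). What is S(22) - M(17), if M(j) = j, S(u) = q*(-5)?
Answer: -17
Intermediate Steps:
q = 0 (q = -5 + 5 = 0)
S(u) = 0 (S(u) = 0*(-5) = 0)
S(22) - M(17) = 0 - 1*17 = 0 - 17 = -17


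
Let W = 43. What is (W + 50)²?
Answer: 8649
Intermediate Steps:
(W + 50)² = (43 + 50)² = 93² = 8649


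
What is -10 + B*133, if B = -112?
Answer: -14906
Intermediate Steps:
-10 + B*133 = -10 - 112*133 = -10 - 14896 = -14906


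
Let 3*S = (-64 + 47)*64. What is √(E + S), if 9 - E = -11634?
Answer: √101523/3 ≈ 106.21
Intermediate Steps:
E = 11643 (E = 9 - 1*(-11634) = 9 + 11634 = 11643)
S = -1088/3 (S = ((-64 + 47)*64)/3 = (-17*64)/3 = (⅓)*(-1088) = -1088/3 ≈ -362.67)
√(E + S) = √(11643 - 1088/3) = √(33841/3) = √101523/3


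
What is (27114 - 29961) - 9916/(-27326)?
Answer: -38893603/13663 ≈ -2846.6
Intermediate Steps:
(27114 - 29961) - 9916/(-27326) = -2847 - 9916*(-1/27326) = -2847 + 4958/13663 = -38893603/13663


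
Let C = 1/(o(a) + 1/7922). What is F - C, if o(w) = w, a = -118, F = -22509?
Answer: -21041292733/934795 ≈ -22509.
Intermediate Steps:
C = -7922/934795 (C = 1/(-118 + 1/7922) = 1/(-934795/7922) = -7922/934795 ≈ -0.0084746)
F - C = -22509 - 1*(-7922/934795) = -22509 + 7922/934795 = -21041292733/934795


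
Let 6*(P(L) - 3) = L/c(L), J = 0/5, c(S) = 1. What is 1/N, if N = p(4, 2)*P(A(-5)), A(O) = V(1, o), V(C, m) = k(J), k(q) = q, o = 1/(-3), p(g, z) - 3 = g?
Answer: 1/21 ≈ 0.047619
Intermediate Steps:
p(g, z) = 3 + g
J = 0 (J = 0*(⅕) = 0)
o = -⅓ (o = 1*(-⅓) = -⅓ ≈ -0.33333)
V(C, m) = 0
A(O) = 0
P(L) = 3 + L/6 (P(L) = 3 + (L/1)/6 = 3 + (L*1)/6 = 3 + L/6)
N = 21 (N = (3 + 4)*(3 + (⅙)*0) = 7*(3 + 0) = 7*3 = 21)
1/N = 1/21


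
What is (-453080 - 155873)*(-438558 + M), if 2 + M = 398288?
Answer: 24523755216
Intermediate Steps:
M = 398286 (M = -2 + 398288 = 398286)
(-453080 - 155873)*(-438558 + M) = (-453080 - 155873)*(-438558 + 398286) = -608953*(-40272) = 24523755216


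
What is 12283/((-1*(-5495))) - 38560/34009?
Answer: 205845347/186879455 ≈ 1.1015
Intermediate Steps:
12283/((-1*(-5495))) - 38560/34009 = 12283/5495 - 38560*1/34009 = 12283*(1/5495) - 38560/34009 = 12283/5495 - 38560/34009 = 205845347/186879455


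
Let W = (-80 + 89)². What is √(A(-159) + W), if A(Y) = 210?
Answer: √291 ≈ 17.059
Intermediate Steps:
W = 81 (W = 9² = 81)
√(A(-159) + W) = √(210 + 81) = √291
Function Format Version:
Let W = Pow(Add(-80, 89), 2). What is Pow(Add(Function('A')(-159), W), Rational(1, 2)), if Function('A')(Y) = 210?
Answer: Pow(291, Rational(1, 2)) ≈ 17.059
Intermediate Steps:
W = 81 (W = Pow(9, 2) = 81)
Pow(Add(Function('A')(-159), W), Rational(1, 2)) = Pow(Add(210, 81), Rational(1, 2)) = Pow(291, Rational(1, 2))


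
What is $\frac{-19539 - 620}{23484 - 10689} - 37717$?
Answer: $- \frac{482609174}{12795} \approx -37719.0$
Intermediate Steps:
$\frac{-19539 - 620}{23484 - 10689} - 37717 = - \frac{20159}{12795} - 37717 = - \frac{482609174}{12795}$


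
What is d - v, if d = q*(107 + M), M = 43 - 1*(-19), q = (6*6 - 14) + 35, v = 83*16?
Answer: 8305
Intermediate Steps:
v = 1328
q = 57 (q = (36 - 14) + 35 = 22 + 35 = 57)
M = 62 (M = 43 + 19 = 62)
d = 9633 (d = 57*(107 + 62) = 57*169 = 9633)
d - v = 9633 - 1*1328 = 9633 - 1328 = 8305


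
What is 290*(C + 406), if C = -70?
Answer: 97440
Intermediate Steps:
290*(C + 406) = 290*(-70 + 406) = 290*336 = 97440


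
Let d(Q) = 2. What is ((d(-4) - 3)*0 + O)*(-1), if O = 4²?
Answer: -16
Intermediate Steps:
O = 16
((d(-4) - 3)*0 + O)*(-1) = ((2 - 3)*0 + 16)*(-1) = (-1*0 + 16)*(-1) = (0 + 16)*(-1) = 16*(-1) = -16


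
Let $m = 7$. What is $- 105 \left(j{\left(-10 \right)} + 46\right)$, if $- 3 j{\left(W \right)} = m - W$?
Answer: $-4235$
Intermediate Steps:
$j{\left(W \right)} = - \frac{7}{3} + \frac{W}{3}$ ($j{\left(W \right)} = - \frac{7 - W}{3} = - \frac{7}{3} + \frac{W}{3}$)
$- 105 \left(j{\left(-10 \right)} + 46\right) = - 105 \left(\left(- \frac{7}{3} + \frac{1}{3} \left(-10\right)\right) + 46\right) = - 105 \left(\left(- \frac{7}{3} - \frac{10}{3}\right) + 46\right) = - 105 \left(- \frac{17}{3} + 46\right) = \left(-105\right) \frac{121}{3} = -4235$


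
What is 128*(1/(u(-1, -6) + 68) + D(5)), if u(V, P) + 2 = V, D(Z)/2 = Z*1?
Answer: 83328/65 ≈ 1282.0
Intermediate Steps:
D(Z) = 2*Z (D(Z) = 2*(Z*1) = 2*Z)
u(V, P) = -2 + V
128*(1/(u(-1, -6) + 68) + D(5)) = 128*(1/((-2 - 1) + 68) + 2*5) = 128*(1/(-3 + 68) + 10) = 128*(1/65 + 10) = 128*(651/65) = 83328/65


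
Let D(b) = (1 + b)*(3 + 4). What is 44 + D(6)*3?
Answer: 191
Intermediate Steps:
D(b) = 7 + 7*b (D(b) = (1 + b)*7 = 7 + 7*b)
44 + D(6)*3 = 44 + (7 + 7*6)*3 = 44 + (7 + 42)*3 = 44 + 49*3 = 44 + 147 = 191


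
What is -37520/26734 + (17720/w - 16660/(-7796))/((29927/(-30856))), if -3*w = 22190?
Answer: -280951669234896/247154335449097 ≈ -1.1367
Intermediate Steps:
w = -22190/3 (w = -⅓*22190 = -22190/3 ≈ -7396.7)
-37520/26734 + (17720/w - 16660/(-7796))/((29927/(-30856))) = -37520/26734 + (17720/(-22190/3) - 16660/(-7796))/((29927/(-30856))) = -37520*1/26734 + (17720*(-3/22190) - 16660*(-1/7796))/((29927*(-1/30856))) = -18760/13367 + (-5316/2219 + 4165/1949)/(-29927/30856) = -18760/13367 - 1118749/4324831*(-30856/29927) = -18760/13367 + 4931445592/18489888191 = -280951669234896/247154335449097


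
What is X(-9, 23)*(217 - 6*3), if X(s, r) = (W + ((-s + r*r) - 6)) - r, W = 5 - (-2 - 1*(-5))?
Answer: 101689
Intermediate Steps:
W = 2 (W = 5 - (-2 + 5) = 5 - 1*3 = 5 - 3 = 2)
X(s, r) = -4 + r² - r - s (X(s, r) = (2 + ((-s + r*r) - 6)) - r = (2 + ((-s + r²) - 6)) - r = (2 + ((r² - s) - 6)) - r = (2 + (-6 + r² - s)) - r = (-4 + r² - s) - r = -4 + r² - r - s)
X(-9, 23)*(217 - 6*3) = (-4 + 23² - 1*23 - 1*(-9))*(217 - 6*3) = (-4 + 529 - 23 + 9)*(217 - 18) = 511*199 = 101689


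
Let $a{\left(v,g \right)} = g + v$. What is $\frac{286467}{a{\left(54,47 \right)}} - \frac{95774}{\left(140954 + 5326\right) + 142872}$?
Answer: $\frac{41411416405}{14602176} \approx 2836.0$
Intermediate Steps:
$\frac{286467}{a{\left(54,47 \right)}} - \frac{95774}{\left(140954 + 5326\right) + 142872} = \frac{286467}{47 + 54} - \frac{95774}{\left(140954 + 5326\right) + 142872} = \frac{286467}{101} - \frac{95774}{146280 + 142872} = 286467 \cdot \frac{1}{101} - \frac{95774}{289152} = \frac{286467}{101} - \frac{47887}{144576} = \frac{41411416405}{14602176}$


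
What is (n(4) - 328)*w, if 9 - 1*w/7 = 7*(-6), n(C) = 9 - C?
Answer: -115311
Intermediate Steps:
w = 357 (w = 63 - 49*(-6) = 63 - 7*(-42) = 63 + 294 = 357)
(n(4) - 328)*w = ((9 - 1*4) - 328)*357 = ((9 - 4) - 328)*357 = (5 - 328)*357 = -323*357 = -115311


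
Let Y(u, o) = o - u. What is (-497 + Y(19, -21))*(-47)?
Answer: 25239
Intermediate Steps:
(-497 + Y(19, -21))*(-47) = (-497 + (-21 - 1*19))*(-47) = (-497 + (-21 - 19))*(-47) = (-497 - 40)*(-47) = -537*(-47) = 25239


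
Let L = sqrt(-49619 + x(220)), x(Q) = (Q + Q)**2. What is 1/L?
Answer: sqrt(143981)/143981 ≈ 0.0026354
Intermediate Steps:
x(Q) = 4*Q**2 (x(Q) = (2*Q)**2 = 4*Q**2)
L = sqrt(143981) (L = sqrt(-49619 + 4*220**2) = sqrt(-49619 + 4*48400) = sqrt(-49619 + 193600) = sqrt(143981) ≈ 379.45)
1/L = 1/(sqrt(143981)) = sqrt(143981)/143981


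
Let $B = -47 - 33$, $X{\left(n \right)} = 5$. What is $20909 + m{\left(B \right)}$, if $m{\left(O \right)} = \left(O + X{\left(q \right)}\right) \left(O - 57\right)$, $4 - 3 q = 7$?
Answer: $31184$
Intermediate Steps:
$q = -1$ ($q = \frac{4}{3} - \frac{7}{3} = -1$)
$B = -80$ ($B = -47 - 33 = -80$)
$m{\left(O \right)} = \left(-57 + O\right) \left(5 + O\right)$ ($m{\left(O \right)} = \left(O + 5\right) \left(O - 57\right) = \left(5 + O\right) \left(-57 + O\right) = \left(-57 + O\right) \left(5 + O\right)$)
$20909 + m{\left(B \right)} = 20909 - \left(-3875 - 6400\right) = 20909 + \left(-285 + 6400 + 4160\right) = 20909 + 10275 = 31184$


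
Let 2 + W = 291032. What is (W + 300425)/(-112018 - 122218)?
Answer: -591455/234236 ≈ -2.5250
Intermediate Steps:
W = 291030 (W = -2 + 291032 = 291030)
(W + 300425)/(-112018 - 122218) = (291030 + 300425)/(-112018 - 122218) = 591455/(-234236) = 591455*(-1/234236) = -591455/234236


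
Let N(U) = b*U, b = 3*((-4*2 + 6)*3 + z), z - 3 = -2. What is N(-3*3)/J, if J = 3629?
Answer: 135/3629 ≈ 0.037200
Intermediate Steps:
z = 1 (z = 3 - 2 = 1)
b = -15 (b = 3*((-4*2 + 6)*3 + 1) = 3*((-8 + 6)*3 + 1) = 3*(-2*3 + 1) = 3*(-6 + 1) = 3*(-5) = -15)
N(U) = -15*U
N(-3*3)/J = -(-45)*3/3629 = -15*(-9)*(1/3629) = 135*(1/3629) = 135/3629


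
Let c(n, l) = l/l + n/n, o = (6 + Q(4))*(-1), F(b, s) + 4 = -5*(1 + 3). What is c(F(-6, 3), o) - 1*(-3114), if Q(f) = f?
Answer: 3116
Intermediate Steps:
F(b, s) = -24 (F(b, s) = -4 - 5*(1 + 3) = -4 - 5*4 = -4 - 20 = -24)
o = -10 (o = (6 + 4)*(-1) = 10*(-1) = -10)
c(n, l) = 2 (c(n, l) = 1 + 1 = 2)
c(F(-6, 3), o) - 1*(-3114) = 2 - 1*(-3114) = 2 + 3114 = 3116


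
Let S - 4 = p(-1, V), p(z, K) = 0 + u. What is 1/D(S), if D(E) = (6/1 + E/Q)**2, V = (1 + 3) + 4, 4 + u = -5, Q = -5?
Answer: 1/49 ≈ 0.020408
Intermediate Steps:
u = -9 (u = -4 - 5 = -9)
V = 8 (V = 4 + 4 = 8)
p(z, K) = -9 (p(z, K) = 0 - 9 = -9)
S = -5 (S = 4 - 9 = -5)
D(E) = (6 - E/5)**2 (D(E) = (6/1 + E/(-5))**2 = (6*1 + E*(-1/5))**2 = (6 - E/5)**2)
1/D(S) = 1/((-30 - 5)**2/25) = 1/((1/25)*(-35)**2) = 1/((1/25)*1225) = 1/49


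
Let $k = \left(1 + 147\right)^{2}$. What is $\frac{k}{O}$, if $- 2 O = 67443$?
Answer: $- \frac{43808}{67443} \approx -0.64956$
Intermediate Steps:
$O = - \frac{67443}{2}$ ($O = \left(- \frac{1}{2}\right) 67443 = - \frac{67443}{2} \approx -33722.0$)
$k = 21904$ ($k = 148^{2} = 21904$)
$\frac{k}{O} = \frac{21904}{- \frac{67443}{2}} = 21904 \left(- \frac{2}{67443}\right) = - \frac{43808}{67443}$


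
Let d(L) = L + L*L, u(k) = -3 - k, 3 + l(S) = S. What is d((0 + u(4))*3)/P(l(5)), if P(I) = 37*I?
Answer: 210/37 ≈ 5.6757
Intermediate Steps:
l(S) = -3 + S
d(L) = L + L²
d((0 + u(4))*3)/P(l(5)) = (((0 + (-3 - 1*4))*3)*(1 + (0 + (-3 - 1*4))*3))/((37*(-3 + 5))) = (((0 + (-3 - 4))*3)*(1 + (0 + (-3 - 4))*3))/((37*2)) = (((0 - 7)*3)*(1 + (0 - 7)*3))/74 = ((-7*3)*(1 - 7*3))/74 = (-21*(1 - 21))/74 = (-21*(-20))/74 = (1/74)*420 = 210/37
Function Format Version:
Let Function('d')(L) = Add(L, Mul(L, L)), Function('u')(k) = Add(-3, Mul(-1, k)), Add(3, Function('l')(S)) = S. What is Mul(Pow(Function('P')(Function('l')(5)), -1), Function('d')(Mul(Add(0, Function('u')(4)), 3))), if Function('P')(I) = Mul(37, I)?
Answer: Rational(210, 37) ≈ 5.6757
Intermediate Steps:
Function('l')(S) = Add(-3, S)
Function('d')(L) = Add(L, Pow(L, 2))
Mul(Pow(Function('P')(Function('l')(5)), -1), Function('d')(Mul(Add(0, Function('u')(4)), 3))) = Mul(Pow(Mul(37, Add(-3, 5)), -1), Mul(Mul(Add(0, Add(-3, Mul(-1, 4))), 3), Add(1, Mul(Add(0, Add(-3, Mul(-1, 4))), 3)))) = Mul(Pow(Mul(37, 2), -1), Mul(Mul(Add(0, Add(-3, -4)), 3), Add(1, Mul(Add(0, Add(-3, -4)), 3)))) = Mul(Pow(74, -1), Mul(Mul(Add(0, -7), 3), Add(1, Mul(Add(0, -7), 3)))) = Mul(Rational(1, 74), Mul(Mul(-7, 3), Add(1, Mul(-7, 3)))) = Mul(Rational(1, 74), Mul(-21, Add(1, -21))) = Mul(Rational(1, 74), Mul(-21, -20)) = Mul(Rational(1, 74), 420) = Rational(210, 37)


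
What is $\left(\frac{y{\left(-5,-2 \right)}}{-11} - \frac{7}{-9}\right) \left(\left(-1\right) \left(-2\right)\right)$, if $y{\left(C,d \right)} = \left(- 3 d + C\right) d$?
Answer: $\frac{190}{99} \approx 1.9192$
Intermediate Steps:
$y{\left(C,d \right)} = d \left(C - 3 d\right)$ ($y{\left(C,d \right)} = \left(C - 3 d\right) d = d \left(C - 3 d\right)$)
$\left(\frac{y{\left(-5,-2 \right)}}{-11} - \frac{7}{-9}\right) \left(\left(-1\right) \left(-2\right)\right) = \left(\frac{\left(-2\right) \left(-5 - -6\right)}{-11} - \frac{7}{-9}\right) \left(\left(-1\right) \left(-2\right)\right) = \left(- 2 \left(-5 + 6\right) \left(- \frac{1}{11}\right) - - \frac{7}{9}\right) 2 = \left(\left(-2\right) 1 \left(- \frac{1}{11}\right) + \frac{7}{9}\right) 2 = \left(\left(-2\right) \left(- \frac{1}{11}\right) + \frac{7}{9}\right) 2 = \left(\frac{2}{11} + \frac{7}{9}\right) 2 = \frac{95}{99} \cdot 2 = \frac{190}{99}$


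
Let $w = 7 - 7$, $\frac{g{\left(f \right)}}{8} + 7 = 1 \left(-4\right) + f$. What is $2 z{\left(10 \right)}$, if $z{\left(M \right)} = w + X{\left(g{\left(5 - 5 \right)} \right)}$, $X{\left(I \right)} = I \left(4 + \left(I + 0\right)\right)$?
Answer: $14784$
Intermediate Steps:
$g{\left(f \right)} = -88 + 8 f$ ($g{\left(f \right)} = -56 + 8 \left(1 \left(-4\right) + f\right) = -56 + 8 \left(-4 + f\right) = -56 + \left(-32 + 8 f\right) = -88 + 8 f$)
$X{\left(I \right)} = I \left(4 + I\right)$
$w = 0$
$z{\left(M \right)} = 7392$ ($z{\left(M \right)} = 0 + \left(-88 + 8 \left(5 - 5\right)\right) \left(4 - \left(88 - 8 \left(5 - 5\right)\right)\right) = 0 + \left(-88 + 8 \cdot 0\right) \left(4 + \left(-88 + 8 \cdot 0\right)\right) = 0 + \left(-88 + 0\right) \left(4 + \left(-88 + 0\right)\right) = 0 - 88 \left(4 - 88\right) = 0 - -7392 = 0 + 7392 = 7392$)
$2 z{\left(10 \right)} = 2 \cdot 7392 = 14784$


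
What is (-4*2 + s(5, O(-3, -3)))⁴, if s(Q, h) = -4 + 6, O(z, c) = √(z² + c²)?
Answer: 1296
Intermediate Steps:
O(z, c) = √(c² + z²)
s(Q, h) = 2
(-4*2 + s(5, O(-3, -3)))⁴ = (-4*2 + 2)⁴ = (-8 + 2)⁴ = (-6)⁴ = 1296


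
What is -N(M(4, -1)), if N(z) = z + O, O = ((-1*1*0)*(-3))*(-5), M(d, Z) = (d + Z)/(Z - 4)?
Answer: 3/5 ≈ 0.60000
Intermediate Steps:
M(d, Z) = (Z + d)/(-4 + Z)
O = 0 (O = (-1*0*(-3))*(-5) = (0*(-3))*(-5) = 0*(-5) = 0)
N(z) = z (N(z) = z + 0 = z)
-N(M(4, -1)) = -(-1 + 4)/(-4 - 1) = -3/(-5) = -(-1)*3/5 = -1*(-3/5) = 3/5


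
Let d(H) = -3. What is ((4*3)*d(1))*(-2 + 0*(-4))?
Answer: 72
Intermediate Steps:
((4*3)*d(1))*(-2 + 0*(-4)) = ((4*3)*(-3))*(-2 + 0*(-4)) = (12*(-3))*(-2 + 0) = -36*(-2) = 72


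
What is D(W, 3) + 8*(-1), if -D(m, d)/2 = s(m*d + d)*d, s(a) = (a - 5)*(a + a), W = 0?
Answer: 64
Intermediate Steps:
s(a) = 2*a*(-5 + a) (s(a) = (-5 + a)*(2*a) = 2*a*(-5 + a))
D(m, d) = -4*d*(d + d*m)*(-5 + d + d*m) (D(m, d) = -2*2*(m*d + d)*(-5 + (m*d + d))*d = -2*2*(d*m + d)*(-5 + (d*m + d))*d = -2*2*(d + d*m)*(-5 + (d + d*m))*d = -2*2*(d + d*m)*(-5 + d + d*m)*d = -4*d*(d + d*m)*(-5 + d + d*m))
D(W, 3) + 8*(-1) = -4*3²*(1 + 0)*(-5 + 3*(1 + 0)) + 8*(-1) = -4*9*1*(-5 + 3*1) - 8 = -4*9*1*(-5 + 3) - 8 = -4*9*1*(-2) - 8 = 72 - 8 = 64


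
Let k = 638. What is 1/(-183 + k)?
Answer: 1/455 ≈ 0.0021978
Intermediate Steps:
1/(-183 + k) = 1/(-183 + 638) = 1/455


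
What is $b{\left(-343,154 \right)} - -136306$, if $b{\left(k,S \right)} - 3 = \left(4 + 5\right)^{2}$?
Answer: $136390$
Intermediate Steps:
$b{\left(k,S \right)} = 84$ ($b{\left(k,S \right)} = 3 + \left(4 + 5\right)^{2} = 3 + 9^{2} = 3 + 81 = 84$)
$b{\left(-343,154 \right)} - -136306 = 84 - -136306 = 84 + 136306 = 136390$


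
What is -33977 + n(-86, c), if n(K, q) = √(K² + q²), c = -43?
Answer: -33977 + 43*√5 ≈ -33881.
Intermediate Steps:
-33977 + n(-86, c) = -33977 + √((-86)² + (-43)²) = -33977 + √(7396 + 1849) = -33977 + √9245 = -33977 + 43*√5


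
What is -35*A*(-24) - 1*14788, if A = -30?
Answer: -39988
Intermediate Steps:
-35*A*(-24) - 1*14788 = -35*(-30)*(-24) - 1*14788 = 1050*(-24) - 14788 = -25200 - 14788 = -39988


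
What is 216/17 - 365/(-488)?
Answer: 111613/8296 ≈ 13.454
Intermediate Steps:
216/17 - 365/(-488) = 216*(1/17) - 365*(-1/488) = 216/17 + 365/488 = 111613/8296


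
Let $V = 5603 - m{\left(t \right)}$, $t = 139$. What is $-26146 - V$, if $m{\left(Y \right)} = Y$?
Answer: $-31610$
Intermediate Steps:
$V = 5464$ ($V = 5603 - 139 = 5464$)
$-26146 - V = -26146 - 5464 = -31610$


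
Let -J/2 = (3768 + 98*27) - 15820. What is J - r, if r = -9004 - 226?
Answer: 28042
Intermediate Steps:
r = -9230
J = 18812 (J = -2*((3768 + 98*27) - 15820) = -2*((3768 + 2646) - 15820) = -2*(6414 - 15820) = -2*(-9406) = 18812)
J - r = 18812 - 1*(-9230) = 18812 + 9230 = 28042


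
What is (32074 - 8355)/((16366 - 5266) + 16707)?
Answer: 23719/27807 ≈ 0.85299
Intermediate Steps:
(32074 - 8355)/((16366 - 5266) + 16707) = 23719/(11100 + 16707) = 23719/27807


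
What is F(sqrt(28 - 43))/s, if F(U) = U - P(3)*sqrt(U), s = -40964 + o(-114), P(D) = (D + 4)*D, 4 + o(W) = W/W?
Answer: -I*sqrt(15)/40967 + 21*15**(1/4)*sqrt(I)/40967 ≈ 0.00071333 + 0.00061879*I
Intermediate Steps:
o(W) = -3 (o(W) = -4 + W/W = -4 + 1 = -3)
P(D) = D*(4 + D) (P(D) = (4 + D)*D = D*(4 + D))
s = -40967 (s = -40964 - 3 = -40967)
F(U) = U - 21*sqrt(U) (F(U) = U - 3*(4 + 3)*sqrt(U) = U - 3*7*sqrt(U) = U - 21*sqrt(U))
F(sqrt(28 - 43))/s = (sqrt(28 - 43) - 21*(28 - 43)**(1/4))/(-40967) = (sqrt(-15) - 21*(-15)**(1/4))*(-1/40967) = (I*sqrt(15) - 21*15**(1/4)*sqrt(I))*(-1/40967) = -I*sqrt(15)/40967 + 21*15**(1/4)*sqrt(I)/40967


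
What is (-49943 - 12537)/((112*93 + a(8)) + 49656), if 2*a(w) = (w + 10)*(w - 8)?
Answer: -7810/7509 ≈ -1.0401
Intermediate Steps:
a(w) = (-8 + w)*(10 + w)/2 (a(w) = ((w + 10)*(w - 8))/2 = ((10 + w)*(-8 + w))/2 = ((-8 + w)*(10 + w))/2 = (-8 + w)*(10 + w)/2)
(-49943 - 12537)/((112*93 + a(8)) + 49656) = (-49943 - 12537)/((112*93 + (-40 + 8 + (½)*8²)) + 49656) = -62480/((10416 + (-40 + 8 + (½)*64)) + 49656) = -62480/((10416 + (-40 + 8 + 32)) + 49656) = -62480/((10416 + 0) + 49656) = -62480/(10416 + 49656) = -62480/60072 = -62480*1/60072 = -7810/7509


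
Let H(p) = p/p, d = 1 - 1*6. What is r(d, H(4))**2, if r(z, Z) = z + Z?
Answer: 16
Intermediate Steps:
d = -5 (d = 1 - 6 = -5)
H(p) = 1
r(z, Z) = Z + z
r(d, H(4))**2 = (1 - 5)**2 = (-4)**2 = 16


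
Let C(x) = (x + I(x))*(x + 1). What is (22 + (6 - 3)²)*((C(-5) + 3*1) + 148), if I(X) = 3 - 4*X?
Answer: 2449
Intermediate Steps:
C(x) = (1 + x)*(3 - 3*x) (C(x) = (x + (3 - 4*x))*(x + 1) = (3 - 3*x)*(1 + x) = (1 + x)*(3 - 3*x))
(22 + (6 - 3)²)*((C(-5) + 3*1) + 148) = (22 + (6 - 3)²)*(((3 - 3*(-5)²) + 3*1) + 148) = (22 + 3²)*(((3 - 3*25) + 3) + 148) = (22 + 9)*(((3 - 75) + 3) + 148) = 31*((-72 + 3) + 148) = 31*(-69 + 148) = 31*79 = 2449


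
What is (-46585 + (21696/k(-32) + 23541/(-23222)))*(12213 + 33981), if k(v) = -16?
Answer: -25714108204971/11611 ≈ -2.2146e+9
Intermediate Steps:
(-46585 + (21696/k(-32) + 23541/(-23222)))*(12213 + 33981) = (-46585 + (21696/(-16) + 23541/(-23222)))*(12213 + 33981) = (-46585 + (21696*(-1/16) + 23541*(-1/23222)))*46194 = (-46585 + (-1356 - 23541/23222))*46194 = (-46585 - 31512573/23222)*46194 = -1113309443/23222*46194 = -25714108204971/11611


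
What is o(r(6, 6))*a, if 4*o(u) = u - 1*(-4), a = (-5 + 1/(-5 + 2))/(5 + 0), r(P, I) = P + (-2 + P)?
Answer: -56/15 ≈ -3.7333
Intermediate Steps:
r(P, I) = -2 + 2*P
a = -16/15 (a = (-5 + 1/(-3))/5 = (-5 - ⅓)*(⅕) = -16/3*⅕ = -16/15 ≈ -1.0667)
o(u) = 1 + u/4 (o(u) = (u - 1*(-4))/4 = (u + 4)/4 = (4 + u)/4 = 1 + u/4)
o(r(6, 6))*a = (1 + (-2 + 2*6)/4)*(-16/15) = (1 + (-2 + 12)/4)*(-16/15) = (1 + (¼)*10)*(-16/15) = (1 + 5/2)*(-16/15) = (7/2)*(-16/15) = -56/15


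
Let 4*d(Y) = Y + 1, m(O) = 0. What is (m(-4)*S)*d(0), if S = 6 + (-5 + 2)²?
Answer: 0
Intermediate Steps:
d(Y) = ¼ + Y/4 (d(Y) = (Y + 1)/4 = (1 + Y)/4 = ¼ + Y/4)
S = 15 (S = 6 + (-3)² = 6 + 9 = 15)
(m(-4)*S)*d(0) = (0*15)*(¼ + (¼)*0) = 0*(¼ + 0) = 0*(¼) = 0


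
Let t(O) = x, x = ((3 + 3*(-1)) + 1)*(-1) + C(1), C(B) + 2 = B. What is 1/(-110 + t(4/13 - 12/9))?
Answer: -1/112 ≈ -0.0089286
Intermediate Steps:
C(B) = -2 + B
x = -2 (x = ((3 + 3*(-1)) + 1)*(-1) + (-2 + 1) = ((3 - 3) + 1)*(-1) - 1 = (0 + 1)*(-1) - 1 = 1*(-1) - 1 = -1 - 1 = -2)
t(O) = -2
1/(-110 + t(4/13 - 12/9)) = 1/(-110 - 2) = 1/(-112) = -1/112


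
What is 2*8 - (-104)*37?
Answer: 3864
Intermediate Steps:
2*8 - (-104)*37 = 16 - 104*(-37) = 16 + 3848 = 3864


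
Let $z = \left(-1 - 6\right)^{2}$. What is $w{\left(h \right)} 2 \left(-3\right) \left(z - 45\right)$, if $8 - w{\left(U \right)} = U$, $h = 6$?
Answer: $-48$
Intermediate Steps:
$w{\left(U \right)} = 8 - U$
$z = 49$ ($z = \left(-7\right)^{2} = 49$)
$w{\left(h \right)} 2 \left(-3\right) \left(z - 45\right) = \left(8 - 6\right) 2 \left(-3\right) \left(49 - 45\right) = \left(8 - 6\right) 2 \left(-3\right) 4 = 2 \cdot 2 \left(-3\right) 4 = 4 \left(-3\right) 4 = \left(-12\right) 4 = -48$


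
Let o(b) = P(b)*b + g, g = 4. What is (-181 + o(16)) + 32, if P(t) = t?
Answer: 111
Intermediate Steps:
o(b) = 4 + b**2 (o(b) = b*b + 4 = b**2 + 4 = 4 + b**2)
(-181 + o(16)) + 32 = (-181 + (4 + 16**2)) + 32 = (-181 + (4 + 256)) + 32 = (-181 + 260) + 32 = 79 + 32 = 111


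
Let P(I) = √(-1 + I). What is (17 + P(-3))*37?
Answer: 629 + 74*I ≈ 629.0 + 74.0*I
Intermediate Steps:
(17 + P(-3))*37 = (17 + √(-1 - 3))*37 = (17 + √(-4))*37 = (17 + 2*I)*37 = 629 + 74*I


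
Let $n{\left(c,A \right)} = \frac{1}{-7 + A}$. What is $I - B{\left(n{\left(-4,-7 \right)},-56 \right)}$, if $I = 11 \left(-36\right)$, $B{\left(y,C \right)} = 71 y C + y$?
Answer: $- \frac{9519}{14} \approx -679.93$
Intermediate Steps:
$B{\left(y,C \right)} = y + 71 C y$ ($B{\left(y,C \right)} = 71 C y + y = y + 71 C y$)
$I = -396$
$I - B{\left(n{\left(-4,-7 \right)},-56 \right)} = -396 - \frac{1 + 71 \left(-56\right)}{-7 - 7} = -396 - \frac{1 - 3976}{-14} = -396 - \left(- \frac{1}{14}\right) \left(-3975\right) = -396 - \frac{3975}{14} = - \frac{9519}{14}$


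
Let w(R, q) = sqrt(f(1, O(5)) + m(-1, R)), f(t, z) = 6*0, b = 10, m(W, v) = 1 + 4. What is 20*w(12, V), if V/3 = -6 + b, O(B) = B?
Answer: 20*sqrt(5) ≈ 44.721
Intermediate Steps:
m(W, v) = 5
f(t, z) = 0
V = 12 (V = 3*(-6 + 10) = 3*4 = 12)
w(R, q) = sqrt(5) (w(R, q) = sqrt(0 + 5) = sqrt(5))
20*w(12, V) = 20*sqrt(5)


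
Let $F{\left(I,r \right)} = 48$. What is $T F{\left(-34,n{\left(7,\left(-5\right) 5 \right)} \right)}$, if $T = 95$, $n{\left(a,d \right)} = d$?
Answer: $4560$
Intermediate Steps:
$T F{\left(-34,n{\left(7,\left(-5\right) 5 \right)} \right)} = 95 \cdot 48 = 4560$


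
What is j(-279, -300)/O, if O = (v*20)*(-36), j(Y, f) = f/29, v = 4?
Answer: 5/1392 ≈ 0.0035920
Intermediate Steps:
j(Y, f) = f/29 (j(Y, f) = f*(1/29) = f/29)
O = -2880 (O = (4*20)*(-36) = 80*(-36) = -2880)
j(-279, -300)/O = ((1/29)*(-300))/(-2880) = -300/29*(-1/2880) = 5/1392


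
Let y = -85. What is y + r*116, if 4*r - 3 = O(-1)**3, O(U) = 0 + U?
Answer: -27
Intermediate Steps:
O(U) = U
r = 1/2 (r = 3/4 + (1/4)*(-1)**3 = 3/4 + (1/4)*(-1) = 3/4 - 1/4 = 1/2 ≈ 0.50000)
y + r*116 = -85 + (1/2)*116 = -85 + 58 = -27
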